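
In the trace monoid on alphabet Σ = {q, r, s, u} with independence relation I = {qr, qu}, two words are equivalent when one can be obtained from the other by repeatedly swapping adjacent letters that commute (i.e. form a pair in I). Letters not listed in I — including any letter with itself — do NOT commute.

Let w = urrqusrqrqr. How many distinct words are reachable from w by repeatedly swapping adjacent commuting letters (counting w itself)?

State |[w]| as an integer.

50

piece 0:u — minimal
piece 1:r rests on {0:u}
piece 2:r rests on {1:r}
piece 3:q — minimal
piece 4:u rests on {2:r}
piece 5:s rests on {3:q, 4:u}
piece 6:r rests on {5:s}
piece 7:q rests on {5:s}
piece 8:r rests on {6:r}
piece 9:q rests on {7:q}
piece 10:r rests on {8:r}
minimal pieces: {0:u, 3:q}
ways to finish when only these pieces remain (= sum over removing one remaining piece with nothing left below it):
  1 left: {9}→1  {10}→1
  2 left: {7,9}→1  {8,10}→1  {9,10}→2
  3 left: {6,8,10}→1  {7,9,10}→3  {8,9,10}→3
  4 left: {6,8,9,10}→4  {7,8,9,10}→6
  5 left: {6,7,8,9,10}→10
  6 left: {5,6,7,8,9,10}→10
  7 left: {3,5,6,7,8,9,10}→10  {4,5,6,7,8,9,10}→10
  8 left: {2,4,5,6,7,8,9,10}→10  {3,4,5,6,7,8,9,10}→20
  9 left: {1,2,4,5,6,7,8,9,10}→10  {2,3,4,5,6,7,8,9,10}→30
  placing 0:u first → 40 extensions
  placing 3:q first → 10 extensions
total linear extensions = 50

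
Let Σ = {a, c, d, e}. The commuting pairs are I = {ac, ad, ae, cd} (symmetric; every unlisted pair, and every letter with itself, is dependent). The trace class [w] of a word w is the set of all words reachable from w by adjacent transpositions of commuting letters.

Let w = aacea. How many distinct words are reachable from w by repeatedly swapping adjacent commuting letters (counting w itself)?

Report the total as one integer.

10

piece 0:a — minimal
piece 1:a rests on {0:a}
piece 2:c — minimal
piece 3:e rests on {2:c}
piece 4:a rests on {1:a}
minimal pieces: {0:a, 2:c}
ways to finish when only these pieces remain (= sum over removing one remaining piece with nothing left below it):
  1 left: {3}→1  {4}→1
  2 left: {1,4}→1  {2,3}→1  {3,4}→2
  3 left: {0,1,4}→1  {1,3,4}→3  {2,3,4}→3
  placing 0:a first → 6 extensions
  placing 2:c first → 4 extensions
total linear extensions = 10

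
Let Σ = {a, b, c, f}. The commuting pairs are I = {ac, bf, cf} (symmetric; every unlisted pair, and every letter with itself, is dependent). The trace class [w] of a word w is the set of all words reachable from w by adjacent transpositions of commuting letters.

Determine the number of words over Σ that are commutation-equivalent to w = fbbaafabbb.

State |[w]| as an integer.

3

0(f) covers ∅
1(b) covers ∅
2(b) covers 1:b
3(a) covers 0:f, 2:b
4(a) covers 3:a
5(f) covers 4:a
6(a) covers 5:f
7(b) covers 6:a
8(b) covers 7:b
9(b) covers 8:b
floor of heap: 0:f, 1:b
completions by unplaced set U, small U first (add the entries for U minus each lowest piece of U):
  |U|=1: {9}:1
  |U|=2: {8,9}:1
  |U|=3: {7,8,9}:1
  |U|=4: {6,7,8,9}:1
  |U|=5: {5,6,7,8,9}:1
  |U|=6: {4,5,6,7,8,9}:1
  |U|=7: {3,4,5,6,7,8,9}:1
  |U|=8: {0,3,4,5,6,7,8,9}:1  {2,3,4,5,6,7,8,9}:1
  start at 0(f): 1
  start at 1(b): 2
sum over floor = 3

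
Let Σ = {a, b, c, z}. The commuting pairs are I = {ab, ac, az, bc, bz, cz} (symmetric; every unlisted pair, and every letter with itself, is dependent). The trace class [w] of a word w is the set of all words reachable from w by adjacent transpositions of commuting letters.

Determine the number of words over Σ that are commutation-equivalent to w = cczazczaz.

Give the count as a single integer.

drop 0:c onto floor
drop 1:c onto {0:c}
drop 2:z onto floor
drop 3:a onto floor
drop 4:z onto {2:z}
drop 5:c onto {1:c}
drop 6:z onto {4:z}
drop 7:a onto {3:a}
drop 8:z onto {6:z}
ground layer = {0:c, 2:z, 3:a}
drop-orders for the pieces not yet dropped (sum over which currently-grounded one goes next):
  1 to go: {5} 1  {7} 1  {8} 1
  2 to go: {1,5} 1  {3,7} 1  {5,7} 2  {5,8} 2  {6,8} 1  {7,8} 2
  3 to go: {0,1,5} 1  {1,5,7} 3  {1,5,8} 3  {3,5,7} 3  {3,7,8} 3  {4,6,8} 1  {5,6,8} 3  {5,7,8} 6  {6,7,8} 3
  4 to go: {0,1,5,7} 4  {0,1,5,8} 4  {1,3,5,7} 6  {1,5,6,8} 6  {1,5,7,8} 12  {2,4,6,8} 1  {3,5,7,8} 12  {3,6,7,8} 6  {4,5,6,8} 4  {4,6,7,8} 4  {5,6,7,8} 12
  5 to go: {0,1,3,5,7} 10  {0,1,5,6,8} 10  {0,1,5,7,8} 20  {1,3,5,7,8} 30  {1,4,5,6,8} 10  {1,5,6,7,8} 30  {2,4,5,6,8} 5  {2,4,6,7,8} 5  {3,4,6,7,8} 10  {3,5,6,7,8} 30  {4,5,6,7,8} 20
  6 to go: {0,1,3,5,7,8} 60  {0,1,4,5,6,8} 20  {0,1,5,6,7,8} 60  {1,2,4,5,6,8} 15  {1,3,5,6,7,8} 90  {1,4,5,6,7,8} 60  {2,3,4,6,7,8} 15  {2,4,5,6,7,8} 30  {3,4,5,6,7,8} 60
  7 to go: {0,1,2,4,5,6,8} 35  {0,1,3,5,6,7,8} 210  {0,1,4,5,6,7,8} 140  {1,2,4,5,6,7,8} 105  {1,3,4,5,6,7,8} 210  {2,3,4,5,6,7,8} 105
  if 0:c drops first: 420 orders
  if 2:z drops first: 560 orders
  if 3:a drops first: 280 orders
heap linearizations: 1260

1260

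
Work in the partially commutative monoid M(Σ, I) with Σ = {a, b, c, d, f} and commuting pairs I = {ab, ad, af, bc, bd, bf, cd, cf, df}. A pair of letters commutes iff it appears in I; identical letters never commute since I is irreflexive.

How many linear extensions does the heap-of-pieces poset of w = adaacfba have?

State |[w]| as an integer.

336

piece 0:a — minimal
piece 1:d — minimal
piece 2:a rests on {0:a}
piece 3:a rests on {2:a}
piece 4:c rests on {3:a}
piece 5:f — minimal
piece 6:b — minimal
piece 7:a rests on {4:c}
minimal pieces: {0:a, 1:d, 5:f, 6:b}
ways to finish when only these pieces remain (= sum over removing one remaining piece with nothing left below it):
  1 left: {1}→1  {5}→1  {6}→1  {7}→1
  2 left: {1,5}→2  {1,6}→2  {1,7}→2  {4,7}→1  {5,6}→2  {5,7}→2  {6,7}→2
  3 left: {1,4,7}→3  {1,5,6}→6  {1,5,7}→6  {1,6,7}→6  {3,4,7}→1  {4,5,7}→3  {4,6,7}→3  {5,6,7}→6
  4 left: {1,3,4,7}→4  {1,4,5,7}→12  {1,4,6,7}→12  {1,5,6,7}→24  {2,3,4,7}→1  {3,4,5,7}→4  {3,4,6,7}→4  {4,5,6,7}→12
  5 left: {0,2,3,4,7}→1  {1,2,3,4,7}→5  {1,3,4,5,7}→20  {1,3,4,6,7}→20  {1,4,5,6,7}→60  {2,3,4,5,7}→5  {2,3,4,6,7}→5  {3,4,5,6,7}→20
  6 left: {0,1,2,3,4,7}→6  {0,2,3,4,5,7}→6  {0,2,3,4,6,7}→6  {1,2,3,4,5,7}→30  {1,2,3,4,6,7}→30  {1,3,4,5,6,7}→120  {2,3,4,5,6,7}→30
  placing 0:a first → 210 extensions
  placing 1:d first → 42 extensions
  placing 5:f first → 42 extensions
  placing 6:b first → 42 extensions
total linear extensions = 336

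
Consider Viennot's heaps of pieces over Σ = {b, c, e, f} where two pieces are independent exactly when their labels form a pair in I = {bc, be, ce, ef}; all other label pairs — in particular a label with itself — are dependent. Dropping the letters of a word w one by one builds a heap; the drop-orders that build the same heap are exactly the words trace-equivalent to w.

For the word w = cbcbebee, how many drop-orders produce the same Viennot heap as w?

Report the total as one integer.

560

0(c) covers ∅
1(b) covers ∅
2(c) covers 0:c
3(b) covers 1:b
4(e) covers ∅
5(b) covers 3:b
6(e) covers 4:e
7(e) covers 6:e
floor of heap: 0:c, 1:b, 4:e
completions by unplaced set U, small U first (add the entries for U minus each lowest piece of U):
  |U|=1: {2}:1  {5}:1  {7}:1
  |U|=2: {0,2}:1  {2,5}:2  {2,7}:2  {3,5}:1  {5,7}:2  {6,7}:1
  |U|=3: {0,2,5}:3  {0,2,7}:3  {1,3,5}:1  {2,3,5}:3  {2,5,7}:6  {2,6,7}:3  {3,5,7}:3  {4,6,7}:1  {5,6,7}:3
  |U|=4: {0,2,3,5}:6  {0,2,5,7}:12  {0,2,6,7}:6  {1,2,3,5}:4  {1,3,5,7}:4  {2,3,5,7}:12  {2,4,6,7}:4  {2,5,6,7}:12  {3,5,6,7}:6  {4,5,6,7}:4
  |U|=5: {0,1,2,3,5}:10  {0,2,3,5,7}:30  {0,2,4,6,7}:10  {0,2,5,6,7}:30  {1,2,3,5,7}:20  {1,3,5,6,7}:10  {2,3,5,6,7}:30  {2,4,5,6,7}:20  {3,4,5,6,7}:10
  |U|=6: {0,1,2,3,5,7}:60  {0,2,3,5,6,7}:90  {0,2,4,5,6,7}:60  {1,2,3,5,6,7}:60  {1,3,4,5,6,7}:20  {2,3,4,5,6,7}:60
  start at 0(c): 140
  start at 1(b): 210
  start at 4(e): 210
sum over floor = 560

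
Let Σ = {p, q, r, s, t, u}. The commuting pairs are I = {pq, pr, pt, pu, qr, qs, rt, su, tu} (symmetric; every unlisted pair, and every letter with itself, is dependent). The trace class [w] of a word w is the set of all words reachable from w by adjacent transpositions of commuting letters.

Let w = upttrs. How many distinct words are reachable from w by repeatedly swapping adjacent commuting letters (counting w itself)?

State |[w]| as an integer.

30

#0=u has no predecessor
#1=p has no predecessor
#2=t has no predecessor
#3=t depends on [2:t]
#4=r depends on [0:u]
#5=s depends on [1:p, 3:t, 4:r]
sources: [0:u, 1:p, 2:t]
N(rest) = Σ N(rest − s) over sources s of rest; N(one piece) = 1:
  size 1 → [5]=1
  size 2 → [1,5]=1  [3,5]=1  [4,5]=1
  size 3 → [0,4,5]=1  [1,3,5]=2  [1,4,5]=2  [2,3,5]=1  [3,4,5]=2
  size 4 → [0,1,4,5]=3  [0,3,4,5]=3  [1,2,3,5]=3  [1,3,4,5]=6  [2,3,4,5]=3
  first=0(u) contributes 12
  first=1(p) contributes 6
  first=2(t) contributes 12
|[w]| = 30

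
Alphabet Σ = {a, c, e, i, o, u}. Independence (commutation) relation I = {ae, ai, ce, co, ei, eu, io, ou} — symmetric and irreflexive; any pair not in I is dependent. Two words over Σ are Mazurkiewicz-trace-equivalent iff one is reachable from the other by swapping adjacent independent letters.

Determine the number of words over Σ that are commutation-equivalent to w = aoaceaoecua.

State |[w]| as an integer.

piece 0:a — minimal
piece 1:o rests on {0:a}
piece 2:a rests on {1:o}
piece 3:c rests on {2:a}
piece 4:e rests on {1:o}
piece 5:a rests on {3:c}
piece 6:o rests on {4:e, 5:a}
piece 7:e rests on {6:o}
piece 8:c rests on {5:a}
piece 9:u rests on {8:c}
piece 10:a rests on {6:o, 9:u}
minimal pieces: {0:a}
ways to finish when only these pieces remain (= sum over removing one remaining piece with nothing left below it):
  1 left: {7}→1  {10}→1
  2 left: {7,10}→2  {9,10}→1
  3 left: {6,7,10}→2  {7,9,10}→3  {8,9,10}→1
  4 left: {4,6,7,10}→2  {6,7,9,10}→5  {7,8,9,10}→4
  5 left: {4,6,7,9,10}→7  {6,7,8,9,10}→9
  6 left: {4,6,7,8,9,10}→16  {5,6,7,8,9,10}→9
  7 left: {3,5,6,7,8,9,10}→9  {4,5,6,7,8,9,10}→25
  8 left: {2,3,5,6,7,8,9,10}→9  {3,4,5,6,7,8,9,10}→34
  9 left: {2,3,4,5,6,7,8,9,10}→43
  placing 0:a first → 43 extensions

43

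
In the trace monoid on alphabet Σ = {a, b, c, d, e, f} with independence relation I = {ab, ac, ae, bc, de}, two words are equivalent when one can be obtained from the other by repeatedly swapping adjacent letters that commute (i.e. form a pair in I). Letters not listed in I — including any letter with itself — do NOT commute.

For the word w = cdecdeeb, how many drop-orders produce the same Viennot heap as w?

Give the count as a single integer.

#0=c has no predecessor
#1=d depends on [0:c]
#2=e depends on [0:c]
#3=c depends on [1:d, 2:e]
#4=d depends on [3:c]
#5=e depends on [3:c]
#6=e depends on [5:e]
#7=b depends on [4:d, 6:e]
sources: [0:c]
N(rest) = Σ N(rest − s) over sources s of rest; N(one piece) = 1:
  size 1 → [7]=1
  size 2 → [4,7]=1  [6,7]=1
  size 3 → [4,6,7]=2  [5,6,7]=1
  size 4 → [4,5,6,7]=3
  size 5 → [3,4,5,6,7]=3
  size 6 → [1,3,4,5,6,7]=3  [2,3,4,5,6,7]=3
  first=0(c) contributes 6

6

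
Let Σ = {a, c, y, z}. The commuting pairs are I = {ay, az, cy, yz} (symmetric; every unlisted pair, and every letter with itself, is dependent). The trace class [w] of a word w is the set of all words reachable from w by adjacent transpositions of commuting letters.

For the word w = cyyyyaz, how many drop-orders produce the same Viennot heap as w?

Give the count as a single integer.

70

piece 0:c — minimal
piece 1:y — minimal
piece 2:y rests on {1:y}
piece 3:y rests on {2:y}
piece 4:y rests on {3:y}
piece 5:a rests on {0:c}
piece 6:z rests on {0:c}
minimal pieces: {0:c, 1:y}
ways to finish when only these pieces remain (= sum over removing one remaining piece with nothing left below it):
  1 left: {4}→1  {5}→1  {6}→1
  2 left: {3,4}→1  {4,5}→2  {4,6}→2  {5,6}→2
  3 left: {0,5,6}→2  {2,3,4}→1  {3,4,5}→3  {3,4,6}→3  {4,5,6}→6
  4 left: {0,4,5,6}→8  {1,2,3,4}→1  {2,3,4,5}→4  {2,3,4,6}→4  {3,4,5,6}→12
  5 left: {0,3,4,5,6}→20  {1,2,3,4,5}→5  {1,2,3,4,6}→5  {2,3,4,5,6}→20
  placing 0:c first → 30 extensions
  placing 1:y first → 40 extensions
total linear extensions = 70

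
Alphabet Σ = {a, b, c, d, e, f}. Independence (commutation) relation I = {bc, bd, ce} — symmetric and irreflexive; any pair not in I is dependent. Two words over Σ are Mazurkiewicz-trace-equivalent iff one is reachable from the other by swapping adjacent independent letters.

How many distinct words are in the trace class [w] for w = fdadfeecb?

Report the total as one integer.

4

#0=f has no predecessor
#1=d depends on [0:f]
#2=a depends on [1:d]
#3=d depends on [2:a]
#4=f depends on [3:d]
#5=e depends on [4:f]
#6=e depends on [5:e]
#7=c depends on [4:f]
#8=b depends on [6:e]
sources: [0:f]
N(rest) = Σ N(rest − s) over sources s of rest; N(one piece) = 1:
  size 1 → [7]=1  [8]=1
  size 2 → [6,8]=1  [7,8]=2
  size 3 → [5,6,8]=1  [6,7,8]=3
  size 4 → [5,6,7,8]=4
  size 5 → [4,5,6,7,8]=4
  size 6 → [3,4,5,6,7,8]=4
  size 7 → [2,3,4,5,6,7,8]=4
  first=0(f) contributes 4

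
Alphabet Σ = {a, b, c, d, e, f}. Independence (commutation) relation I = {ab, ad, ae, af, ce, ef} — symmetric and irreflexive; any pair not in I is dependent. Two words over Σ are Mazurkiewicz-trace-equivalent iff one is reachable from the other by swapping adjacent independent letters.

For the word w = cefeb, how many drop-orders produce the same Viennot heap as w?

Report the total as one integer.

6

0(c) covers ∅
1(e) covers ∅
2(f) covers 0:c
3(e) covers 1:e
4(b) covers 2:f, 3:e
floor of heap: 0:c, 1:e
completions by unplaced set U, small U first (add the entries for U minus each lowest piece of U):
  |U|=1: {4}:1
  |U|=2: {2,4}:1  {3,4}:1
  |U|=3: {0,2,4}:1  {1,3,4}:1  {2,3,4}:2
  start at 0(c): 3
  start at 1(e): 3
sum over floor = 6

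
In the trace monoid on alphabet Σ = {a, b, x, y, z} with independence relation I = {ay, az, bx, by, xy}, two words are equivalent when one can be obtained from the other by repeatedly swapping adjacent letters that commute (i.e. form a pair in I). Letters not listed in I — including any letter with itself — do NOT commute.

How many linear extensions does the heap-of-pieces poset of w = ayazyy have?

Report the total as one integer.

#0=a has no predecessor
#1=y has no predecessor
#2=a depends on [0:a]
#3=z depends on [1:y]
#4=y depends on [3:z]
#5=y depends on [4:y]
sources: [0:a, 1:y]
N(rest) = Σ N(rest − s) over sources s of rest; N(one piece) = 1:
  size 1 → [2]=1  [5]=1
  size 2 → [0,2]=1  [2,5]=2  [4,5]=1
  size 3 → [0,2,5]=3  [2,4,5]=3  [3,4,5]=1
  size 4 → [0,2,4,5]=6  [1,3,4,5]=1  [2,3,4,5]=4
  first=0(a) contributes 5
  first=1(y) contributes 10
|[w]| = 15

15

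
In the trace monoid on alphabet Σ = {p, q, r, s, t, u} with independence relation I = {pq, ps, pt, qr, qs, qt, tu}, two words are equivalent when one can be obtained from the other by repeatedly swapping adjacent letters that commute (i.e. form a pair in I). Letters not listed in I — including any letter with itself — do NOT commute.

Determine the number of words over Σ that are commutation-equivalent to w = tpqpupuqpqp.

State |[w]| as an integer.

198

#0=t has no predecessor
#1=p has no predecessor
#2=q has no predecessor
#3=p depends on [1:p]
#4=u depends on [2:q, 3:p]
#5=p depends on [4:u]
#6=u depends on [5:p]
#7=q depends on [6:u]
#8=p depends on [6:u]
#9=q depends on [7:q]
#10=p depends on [8:p]
sources: [0:t, 1:p, 2:q]
N(rest) = Σ N(rest − s) over sources s of rest; N(one piece) = 1:
  size 1 → [0]=1  [9]=1  [10]=1
  size 2 → [0,9]=2  [0,10]=2  [7,9]=1  [8,10]=1  [9,10]=2
  size 3 → [0,7,9]=3  [0,8,10]=3  [0,9,10]=6  [7,9,10]=3  [8,9,10]=3
  size 4 → [0,7,9,10]=12  [0,8,9,10]=12  [7,8,9,10]=6
  size 5 → [0,7,8,9,10]=30  [6,7,8,9,10]=6
  size 6 → [0,6,7,8,9,10]=36  [5,6,7,8,9,10]=6
  size 7 → [0,5,6,7,8,9,10]=42  [4,5,6,7,8,9,10]=6
  size 8 → [0,4,5,6,7,8,9,10]=48  [2,4,5,6,7,8,9,10]=6  [3,4,5,6,7,8,9,10]=6
  size 9 → [0,2,4,5,6,7,8,9,10]=54  [0,3,4,5,6,7,8,9,10]=54  [1,3,4,5,6,7,8,9,10]=6  [2,3,4,5,6,7,8,9,10]=12
  first=0(t) contributes 18
  first=1(p) contributes 120
  first=2(q) contributes 60
|[w]| = 198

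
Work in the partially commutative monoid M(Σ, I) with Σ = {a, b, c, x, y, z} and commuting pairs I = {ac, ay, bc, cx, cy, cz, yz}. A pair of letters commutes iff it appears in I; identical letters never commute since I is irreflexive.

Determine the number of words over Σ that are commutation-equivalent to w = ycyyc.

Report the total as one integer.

10

0(y) covers ∅
1(c) covers ∅
2(y) covers 0:y
3(y) covers 2:y
4(c) covers 1:c
floor of heap: 0:y, 1:c
completions by unplaced set U, small U first (add the entries for U minus each lowest piece of U):
  |U|=1: {3}:1  {4}:1
  |U|=2: {1,4}:1  {2,3}:1  {3,4}:2
  |U|=3: {0,2,3}:1  {1,3,4}:3  {2,3,4}:3
  start at 0(y): 6
  start at 1(c): 4
sum over floor = 10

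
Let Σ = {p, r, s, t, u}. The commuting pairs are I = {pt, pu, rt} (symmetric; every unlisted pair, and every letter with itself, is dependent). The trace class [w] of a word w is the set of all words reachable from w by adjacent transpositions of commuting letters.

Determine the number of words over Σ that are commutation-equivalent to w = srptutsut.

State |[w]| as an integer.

7

piece 0:s — minimal
piece 1:r rests on {0:s}
piece 2:p rests on {1:r}
piece 3:t rests on {0:s}
piece 4:u rests on {1:r, 3:t}
piece 5:t rests on {4:u}
piece 6:s rests on {2:p, 5:t}
piece 7:u rests on {6:s}
piece 8:t rests on {7:u}
minimal pieces: {0:s}
ways to finish when only these pieces remain (= sum over removing one remaining piece with nothing left below it):
  1 left: {8}→1
  2 left: {7,8}→1
  3 left: {6,7,8}→1
  4 left: {2,6,7,8}→1  {5,6,7,8}→1
  5 left: {2,5,6,7,8}→2  {4,5,6,7,8}→1
  6 left: {2,4,5,6,7,8}→3  {3,4,5,6,7,8}→1
  7 left: {1,2,4,5,6,7,8}→3  {2,3,4,5,6,7,8}→4
  placing 0:s first → 7 extensions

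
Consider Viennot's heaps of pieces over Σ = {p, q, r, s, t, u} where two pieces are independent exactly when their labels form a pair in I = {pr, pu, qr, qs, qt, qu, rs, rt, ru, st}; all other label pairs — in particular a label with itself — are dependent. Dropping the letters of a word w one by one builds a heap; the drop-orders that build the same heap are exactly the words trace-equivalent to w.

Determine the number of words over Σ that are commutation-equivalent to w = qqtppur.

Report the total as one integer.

84

#0=q has no predecessor
#1=q depends on [0:q]
#2=t has no predecessor
#3=p depends on [1:q, 2:t]
#4=p depends on [3:p]
#5=u depends on [2:t]
#6=r has no predecessor
sources: [0:q, 2:t, 6:r]
N(rest) = Σ N(rest − s) over sources s of rest; N(one piece) = 1:
  size 1 → [4]=1  [5]=1  [6]=1
  size 2 → [3,4]=1  [4,5]=2  [4,6]=2  [5,6]=2
  size 3 → [1,3,4]=1  [3,4,5]=3  [3,4,6]=3  [4,5,6]=6
  size 4 → [0,1,3,4]=1  [1,3,4,5]=4  [1,3,4,6]=4  [2,3,4,5]=3  [3,4,5,6]=12
  size 5 → [0,1,3,4,5]=5  [0,1,3,4,6]=5  [1,2,3,4,5]=7  [1,3,4,5,6]=20  [2,3,4,5,6]=15
  first=0(q) contributes 42
  first=2(t) contributes 30
  first=6(r) contributes 12
|[w]| = 84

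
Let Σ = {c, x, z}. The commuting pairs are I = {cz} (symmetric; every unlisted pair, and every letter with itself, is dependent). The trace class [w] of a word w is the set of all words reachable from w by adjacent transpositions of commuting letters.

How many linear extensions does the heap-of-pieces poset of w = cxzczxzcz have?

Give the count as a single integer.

9

piece 0:c — minimal
piece 1:x rests on {0:c}
piece 2:z rests on {1:x}
piece 3:c rests on {1:x}
piece 4:z rests on {2:z}
piece 5:x rests on {3:c, 4:z}
piece 6:z rests on {5:x}
piece 7:c rests on {5:x}
piece 8:z rests on {6:z}
minimal pieces: {0:c}
ways to finish when only these pieces remain (= sum over removing one remaining piece with nothing left below it):
  1 left: {7}→1  {8}→1
  2 left: {6,8}→1  {7,8}→2
  3 left: {6,7,8}→3
  4 left: {5,6,7,8}→3
  5 left: {3,5,6,7,8}→3  {4,5,6,7,8}→3
  6 left: {2,4,5,6,7,8}→3  {3,4,5,6,7,8}→6
  7 left: {2,3,4,5,6,7,8}→9
  placing 0:c first → 9 extensions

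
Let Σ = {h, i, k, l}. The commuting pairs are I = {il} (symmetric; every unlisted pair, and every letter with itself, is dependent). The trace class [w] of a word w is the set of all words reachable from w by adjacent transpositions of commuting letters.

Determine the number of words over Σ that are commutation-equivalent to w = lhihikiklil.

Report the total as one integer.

3

drop 0:l onto floor
drop 1:h onto {0:l}
drop 2:i onto {1:h}
drop 3:h onto {2:i}
drop 4:i onto {3:h}
drop 5:k onto {4:i}
drop 6:i onto {5:k}
drop 7:k onto {6:i}
drop 8:l onto {7:k}
drop 9:i onto {7:k}
drop 10:l onto {8:l}
ground layer = {0:l}
drop-orders for the pieces not yet dropped (sum over which currently-grounded one goes next):
  1 to go: {9} 1  {10} 1
  2 to go: {8,10} 1  {9,10} 2
  3 to go: {8,9,10} 3
  4 to go: {7,8,9,10} 3
  5 to go: {6,7,8,9,10} 3
  6 to go: {5,6,7,8,9,10} 3
  7 to go: {4,5,6,7,8,9,10} 3
  8 to go: {3,4,5,6,7,8,9,10} 3
  9 to go: {2,3,4,5,6,7,8,9,10} 3
  if 0:l drops first: 3 orders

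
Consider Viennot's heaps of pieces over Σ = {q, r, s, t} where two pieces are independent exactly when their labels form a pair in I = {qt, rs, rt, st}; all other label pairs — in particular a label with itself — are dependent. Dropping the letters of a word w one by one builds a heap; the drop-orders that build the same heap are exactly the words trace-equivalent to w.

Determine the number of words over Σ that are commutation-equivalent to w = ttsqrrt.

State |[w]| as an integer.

35

#0=t has no predecessor
#1=t depends on [0:t]
#2=s has no predecessor
#3=q depends on [2:s]
#4=r depends on [3:q]
#5=r depends on [4:r]
#6=t depends on [1:t]
sources: [0:t, 2:s]
N(rest) = Σ N(rest − s) over sources s of rest; N(one piece) = 1:
  size 1 → [5]=1  [6]=1
  size 2 → [1,6]=1  [4,5]=1  [5,6]=2
  size 3 → [0,1,6]=1  [1,5,6]=3  [3,4,5]=1  [4,5,6]=3
  size 4 → [0,1,5,6]=4  [1,4,5,6]=6  [2,3,4,5]=1  [3,4,5,6]=4
  size 5 → [0,1,4,5,6]=10  [1,3,4,5,6]=10  [2,3,4,5,6]=5
  first=0(t) contributes 15
  first=2(s) contributes 20
|[w]| = 35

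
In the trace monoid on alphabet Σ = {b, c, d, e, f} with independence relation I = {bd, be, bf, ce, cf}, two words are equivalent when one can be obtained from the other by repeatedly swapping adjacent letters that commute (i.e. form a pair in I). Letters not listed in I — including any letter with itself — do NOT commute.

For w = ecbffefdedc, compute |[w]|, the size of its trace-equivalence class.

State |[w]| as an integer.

39

#0=e has no predecessor
#1=c has no predecessor
#2=b depends on [1:c]
#3=f depends on [0:e]
#4=f depends on [3:f]
#5=e depends on [4:f]
#6=f depends on [5:e]
#7=d depends on [1:c, 6:f]
#8=e depends on [7:d]
#9=d depends on [8:e]
#10=c depends on [2:b, 9:d]
sources: [0:e, 1:c]
N(rest) = Σ N(rest − s) over sources s of rest; N(one piece) = 1:
  size 1 → [10]=1
  size 2 → [2,10]=1  [9,10]=1
  size 3 → [2,9,10]=2  [8,9,10]=1
  size 4 → [2,8,9,10]=3  [7,8,9,10]=1
  size 5 → [2,7,8,9,10]=4  [6,7,8,9,10]=1
  size 6 → [1,2,7,8,9,10]=4  [2,6,7,8,9,10]=5  [5,6,7,8,9,10]=1
  size 7 → [1,2,6,7,8,9,10]=9  [2,5,6,7,8,9,10]=6  [4,5,6,7,8,9,10]=1
  size 8 → [1,2,5,6,7,8,9,10]=15  [2,4,5,6,7,8,9,10]=7  [3,4,5,6,7,8,9,10]=1
  size 9 → [0,3,4,5,6,7,8,9,10]=1  [1,2,4,5,6,7,8,9,10]=22  [2,3,4,5,6,7,8,9,10]=8
  first=0(e) contributes 30
  first=1(c) contributes 9
|[w]| = 39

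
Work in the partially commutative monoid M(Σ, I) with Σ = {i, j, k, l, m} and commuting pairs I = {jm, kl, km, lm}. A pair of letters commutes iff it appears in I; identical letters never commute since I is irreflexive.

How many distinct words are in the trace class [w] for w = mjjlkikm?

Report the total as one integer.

drop 0:m onto floor
drop 1:j onto floor
drop 2:j onto {1:j}
drop 3:l onto {2:j}
drop 4:k onto {2:j}
drop 5:i onto {0:m, 3:l, 4:k}
drop 6:k onto {5:i}
drop 7:m onto {5:i}
ground layer = {0:m, 1:j}
drop-orders for the pieces not yet dropped (sum over which currently-grounded one goes next):
  1 to go: {6} 1  {7} 1
  2 to go: {6,7} 2
  3 to go: {5,6,7} 2
  4 to go: {0,5,6,7} 2  {3,5,6,7} 2  {4,5,6,7} 2
  5 to go: {0,3,5,6,7} 4  {0,4,5,6,7} 4  {3,4,5,6,7} 4
  6 to go: {0,3,4,5,6,7} 12  {2,3,4,5,6,7} 4
  if 0:m drops first: 4 orders
  if 1:j drops first: 16 orders
heap linearizations: 20

20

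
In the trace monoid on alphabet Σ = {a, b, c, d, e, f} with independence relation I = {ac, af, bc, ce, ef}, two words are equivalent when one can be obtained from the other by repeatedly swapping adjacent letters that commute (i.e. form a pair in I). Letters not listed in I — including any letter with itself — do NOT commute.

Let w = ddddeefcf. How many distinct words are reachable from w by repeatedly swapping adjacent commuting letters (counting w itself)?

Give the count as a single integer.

#0=d has no predecessor
#1=d depends on [0:d]
#2=d depends on [1:d]
#3=d depends on [2:d]
#4=e depends on [3:d]
#5=e depends on [4:e]
#6=f depends on [3:d]
#7=c depends on [6:f]
#8=f depends on [7:c]
sources: [0:d]
N(rest) = Σ N(rest − s) over sources s of rest; N(one piece) = 1:
  size 1 → [5]=1  [8]=1
  size 2 → [4,5]=1  [5,8]=2  [7,8]=1
  size 3 → [4,5,8]=3  [5,7,8]=3  [6,7,8]=1
  size 4 → [4,5,7,8]=6  [5,6,7,8]=4
  size 5 → [4,5,6,7,8]=10
  size 6 → [3,4,5,6,7,8]=10
  size 7 → [2,3,4,5,6,7,8]=10
  first=0(d) contributes 10

10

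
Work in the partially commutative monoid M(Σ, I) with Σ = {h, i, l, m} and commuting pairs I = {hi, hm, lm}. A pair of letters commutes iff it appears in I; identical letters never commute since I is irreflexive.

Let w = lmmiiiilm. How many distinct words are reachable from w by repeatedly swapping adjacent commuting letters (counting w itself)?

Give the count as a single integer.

piece 0:l — minimal
piece 1:m — minimal
piece 2:m rests on {1:m}
piece 3:i rests on {0:l, 2:m}
piece 4:i rests on {3:i}
piece 5:i rests on {4:i}
piece 6:i rests on {5:i}
piece 7:l rests on {6:i}
piece 8:m rests on {6:i}
minimal pieces: {0:l, 1:m}
ways to finish when only these pieces remain (= sum over removing one remaining piece with nothing left below it):
  1 left: {7}→1  {8}→1
  2 left: {7,8}→2
  3 left: {6,7,8}→2
  4 left: {5,6,7,8}→2
  5 left: {4,5,6,7,8}→2
  6 left: {3,4,5,6,7,8}→2
  7 left: {0,3,4,5,6,7,8}→2  {2,3,4,5,6,7,8}→2
  placing 0:l first → 2 extensions
  placing 1:m first → 4 extensions
total linear extensions = 6

6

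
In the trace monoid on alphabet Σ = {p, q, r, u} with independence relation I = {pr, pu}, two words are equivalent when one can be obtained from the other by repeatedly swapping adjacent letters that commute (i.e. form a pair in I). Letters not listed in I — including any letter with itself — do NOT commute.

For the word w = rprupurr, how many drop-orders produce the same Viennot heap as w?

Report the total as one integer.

28

piece 0:r — minimal
piece 1:p — minimal
piece 2:r rests on {0:r}
piece 3:u rests on {2:r}
piece 4:p rests on {1:p}
piece 5:u rests on {3:u}
piece 6:r rests on {5:u}
piece 7:r rests on {6:r}
minimal pieces: {0:r, 1:p}
ways to finish when only these pieces remain (= sum over removing one remaining piece with nothing left below it):
  1 left: {4}→1  {7}→1
  2 left: {1,4}→1  {4,7}→2  {6,7}→1
  3 left: {1,4,7}→3  {4,6,7}→3  {5,6,7}→1
  4 left: {1,4,6,7}→6  {3,5,6,7}→1  {4,5,6,7}→4
  5 left: {1,4,5,6,7}→10  {2,3,5,6,7}→1  {3,4,5,6,7}→5
  6 left: {0,2,3,5,6,7}→1  {1,3,4,5,6,7}→15  {2,3,4,5,6,7}→6
  placing 0:r first → 21 extensions
  placing 1:p first → 7 extensions
total linear extensions = 28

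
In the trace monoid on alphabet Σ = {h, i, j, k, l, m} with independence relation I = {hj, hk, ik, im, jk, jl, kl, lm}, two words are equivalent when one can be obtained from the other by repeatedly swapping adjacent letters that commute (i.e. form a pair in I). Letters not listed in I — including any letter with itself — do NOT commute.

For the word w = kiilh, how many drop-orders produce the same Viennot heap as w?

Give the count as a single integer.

#0=k has no predecessor
#1=i has no predecessor
#2=i depends on [1:i]
#3=l depends on [2:i]
#4=h depends on [3:l]
sources: [0:k, 1:i]
N(rest) = Σ N(rest − s) over sources s of rest; N(one piece) = 1:
  size 1 → [0]=1  [4]=1
  size 2 → [0,4]=2  [3,4]=1
  size 3 → [0,3,4]=3  [2,3,4]=1
  first=0(k) contributes 1
  first=1(i) contributes 4
|[w]| = 5

5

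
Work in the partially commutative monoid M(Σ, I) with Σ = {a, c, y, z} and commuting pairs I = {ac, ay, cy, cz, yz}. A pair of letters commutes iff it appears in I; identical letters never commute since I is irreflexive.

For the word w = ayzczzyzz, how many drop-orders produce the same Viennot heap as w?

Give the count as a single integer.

252

0(a) covers ∅
1(y) covers ∅
2(z) covers 0:a
3(c) covers ∅
4(z) covers 2:z
5(z) covers 4:z
6(y) covers 1:y
7(z) covers 5:z
8(z) covers 7:z
floor of heap: 0:a, 1:y, 3:c
completions by unplaced set U, small U first (add the entries for U minus each lowest piece of U):
  |U|=1: {3}:1  {6}:1  {8}:1
  |U|=2: {1,6}:1  {3,6}:2  {3,8}:2  {6,8}:2  {7,8}:1
  |U|=3: {1,3,6}:3  {1,6,8}:3  {3,6,8}:6  {3,7,8}:3  {5,7,8}:1  {6,7,8}:3
  |U|=4: {1,3,6,8}:12  {1,6,7,8}:6  {3,5,7,8}:4  {3,6,7,8}:12  {4,5,7,8}:1  {5,6,7,8}:4
  |U|=5: {1,3,6,7,8}:30  {1,5,6,7,8}:10  {2,4,5,7,8}:1  {3,4,5,7,8}:5  {3,5,6,7,8}:20  {4,5,6,7,8}:5
  |U|=6: {0,2,4,5,7,8}:1  {1,3,5,6,7,8}:60  {1,4,5,6,7,8}:15  {2,3,4,5,7,8}:6  {2,4,5,6,7,8}:6  {3,4,5,6,7,8}:30
  |U|=7: {0,2,3,4,5,7,8}:7  {0,2,4,5,6,7,8}:7  {1,2,4,5,6,7,8}:21  {1,3,4,5,6,7,8}:105  {2,3,4,5,6,7,8}:42
  start at 0(a): 168
  start at 1(y): 56
  start at 3(c): 28
sum over floor = 252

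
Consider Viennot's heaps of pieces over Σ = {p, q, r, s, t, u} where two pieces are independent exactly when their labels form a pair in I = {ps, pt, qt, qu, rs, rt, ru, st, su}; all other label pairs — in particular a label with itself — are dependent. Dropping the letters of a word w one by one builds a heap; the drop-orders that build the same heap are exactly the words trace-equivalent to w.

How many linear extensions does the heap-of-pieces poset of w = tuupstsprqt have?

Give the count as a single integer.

622

0(t) covers ∅
1(u) covers 0:t
2(u) covers 1:u
3(p) covers 2:u
4(s) covers ∅
5(t) covers 2:u
6(s) covers 4:s
7(p) covers 3:p
8(r) covers 7:p
9(q) covers 6:s, 8:r
10(t) covers 5:t
floor of heap: 0:t, 4:s
completions by unplaced set U, small U first (add the entries for U minus each lowest piece of U):
  |U|=1: {9}:1  {10}:1
  |U|=2: {5,10}:1  {6,9}:1  {8,9}:1  {9,10}:2
  |U|=3: {4,6,9}:1  {5,9,10}:3  {6,8,9}:2  {6,9,10}:3  {7,8,9}:1  {8,9,10}:3
  |U|=4: {3,7,8,9}:1  {4,6,8,9}:3  {4,6,9,10}:4  {5,6,9,10}:6  {5,8,9,10}:6  {6,7,8,9}:3  {6,8,9,10}:8  {7,8,9,10}:4
  |U|=5: {3,6,7,8,9}:4  {3,7,8,9,10}:5  {4,5,6,9,10}:10  {4,6,7,8,9}:6  {4,6,8,9,10}:15  {5,6,8,9,10}:20  {5,7,8,9,10}:10  {6,7,8,9,10}:15
  |U|=6: {3,4,6,7,8,9}:10  {3,5,7,8,9,10}:15  {3,6,7,8,9,10}:24  {4,5,6,8,9,10}:45  {4,6,7,8,9,10}:36  {5,6,7,8,9,10}:45
  |U|=7: {2,3,5,7,8,9,10}:15  {3,4,6,7,8,9,10}:70  {3,5,6,7,8,9,10}:84  {4,5,6,7,8,9,10}:126
  |U|=8: {1,2,3,5,7,8,9,10}:15  {2,3,5,6,7,8,9,10}:99  {3,4,5,6,7,8,9,10}:280
  |U|=9: {0,1,2,3,5,7,8,9,10}:15  {1,2,3,5,6,7,8,9,10}:114  {2,3,4,5,6,7,8,9,10}:379
  start at 0(t): 493
  start at 4(s): 129
sum over floor = 622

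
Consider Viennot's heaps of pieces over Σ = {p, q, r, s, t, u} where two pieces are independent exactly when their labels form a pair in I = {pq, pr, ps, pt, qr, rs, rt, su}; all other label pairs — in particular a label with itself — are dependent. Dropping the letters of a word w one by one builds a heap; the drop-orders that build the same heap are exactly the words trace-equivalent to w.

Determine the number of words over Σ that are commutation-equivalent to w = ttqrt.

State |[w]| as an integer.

5

#0=t has no predecessor
#1=t depends on [0:t]
#2=q depends on [1:t]
#3=r has no predecessor
#4=t depends on [2:q]
sources: [0:t, 3:r]
N(rest) = Σ N(rest − s) over sources s of rest; N(one piece) = 1:
  size 1 → [3]=1  [4]=1
  size 2 → [2,4]=1  [3,4]=2
  size 3 → [1,2,4]=1  [2,3,4]=3
  first=0(t) contributes 4
  first=3(r) contributes 1
|[w]| = 5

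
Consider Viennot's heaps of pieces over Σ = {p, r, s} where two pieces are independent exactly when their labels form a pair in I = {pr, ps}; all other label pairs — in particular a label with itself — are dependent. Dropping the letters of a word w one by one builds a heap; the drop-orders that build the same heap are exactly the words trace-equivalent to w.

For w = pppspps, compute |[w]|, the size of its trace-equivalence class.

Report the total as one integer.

0(p) covers ∅
1(p) covers 0:p
2(p) covers 1:p
3(s) covers ∅
4(p) covers 2:p
5(p) covers 4:p
6(s) covers 3:s
floor of heap: 0:p, 3:s
completions by unplaced set U, small U first (add the entries for U minus each lowest piece of U):
  |U|=1: {5}:1  {6}:1
  |U|=2: {3,6}:1  {4,5}:1  {5,6}:2
  |U|=3: {2,4,5}:1  {3,5,6}:3  {4,5,6}:3
  |U|=4: {1,2,4,5}:1  {2,4,5,6}:4  {3,4,5,6}:6
  |U|=5: {0,1,2,4,5}:1  {1,2,4,5,6}:5  {2,3,4,5,6}:10
  start at 0(p): 15
  start at 3(s): 6
sum over floor = 21

21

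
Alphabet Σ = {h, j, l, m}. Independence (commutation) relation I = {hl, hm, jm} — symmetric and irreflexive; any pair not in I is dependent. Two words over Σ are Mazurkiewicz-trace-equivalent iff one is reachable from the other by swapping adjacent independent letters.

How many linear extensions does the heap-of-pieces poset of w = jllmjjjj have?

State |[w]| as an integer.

piece 0:j — minimal
piece 1:l rests on {0:j}
piece 2:l rests on {1:l}
piece 3:m rests on {2:l}
piece 4:j rests on {2:l}
piece 5:j rests on {4:j}
piece 6:j rests on {5:j}
piece 7:j rests on {6:j}
minimal pieces: {0:j}
ways to finish when only these pieces remain (= sum over removing one remaining piece with nothing left below it):
  1 left: {3}→1  {7}→1
  2 left: {3,7}→2  {6,7}→1
  3 left: {3,6,7}→3  {5,6,7}→1
  4 left: {3,5,6,7}→4  {4,5,6,7}→1
  5 left: {3,4,5,6,7}→5
  6 left: {2,3,4,5,6,7}→5
  placing 0:j first → 5 extensions

5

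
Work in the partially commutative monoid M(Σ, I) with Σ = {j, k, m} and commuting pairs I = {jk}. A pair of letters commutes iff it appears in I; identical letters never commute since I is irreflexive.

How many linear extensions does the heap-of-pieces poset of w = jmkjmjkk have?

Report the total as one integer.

6

piece 0:j — minimal
piece 1:m rests on {0:j}
piece 2:k rests on {1:m}
piece 3:j rests on {1:m}
piece 4:m rests on {2:k, 3:j}
piece 5:j rests on {4:m}
piece 6:k rests on {4:m}
piece 7:k rests on {6:k}
minimal pieces: {0:j}
ways to finish when only these pieces remain (= sum over removing one remaining piece with nothing left below it):
  1 left: {5}→1  {7}→1
  2 left: {5,7}→2  {6,7}→1
  3 left: {5,6,7}→3
  4 left: {4,5,6,7}→3
  5 left: {2,4,5,6,7}→3  {3,4,5,6,7}→3
  6 left: {2,3,4,5,6,7}→6
  placing 0:j first → 6 extensions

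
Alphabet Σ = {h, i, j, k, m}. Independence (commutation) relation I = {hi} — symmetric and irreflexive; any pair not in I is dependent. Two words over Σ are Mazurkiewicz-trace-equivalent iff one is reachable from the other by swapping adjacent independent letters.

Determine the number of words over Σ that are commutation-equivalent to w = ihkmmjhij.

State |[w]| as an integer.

4

0(i) covers ∅
1(h) covers ∅
2(k) covers 0:i, 1:h
3(m) covers 2:k
4(m) covers 3:m
5(j) covers 4:m
6(h) covers 5:j
7(i) covers 5:j
8(j) covers 6:h, 7:i
floor of heap: 0:i, 1:h
completions by unplaced set U, small U first (add the entries for U minus each lowest piece of U):
  |U|=1: {8}:1
  |U|=2: {6,8}:1  {7,8}:1
  |U|=3: {6,7,8}:2
  |U|=4: {5,6,7,8}:2
  |U|=5: {4,5,6,7,8}:2
  |U|=6: {3,4,5,6,7,8}:2
  |U|=7: {2,3,4,5,6,7,8}:2
  start at 0(i): 2
  start at 1(h): 2
sum over floor = 4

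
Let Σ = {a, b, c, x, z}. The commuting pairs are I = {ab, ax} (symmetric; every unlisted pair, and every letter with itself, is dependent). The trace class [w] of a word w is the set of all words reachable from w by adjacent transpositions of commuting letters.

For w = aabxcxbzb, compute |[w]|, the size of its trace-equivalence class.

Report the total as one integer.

0(a) covers ∅
1(a) covers 0:a
2(b) covers ∅
3(x) covers 2:b
4(c) covers 1:a, 3:x
5(x) covers 4:c
6(b) covers 5:x
7(z) covers 6:b
8(b) covers 7:z
floor of heap: 0:a, 2:b
completions by unplaced set U, small U first (add the entries for U minus each lowest piece of U):
  |U|=1: {8}:1
  |U|=2: {7,8}:1
  |U|=3: {6,7,8}:1
  |U|=4: {5,6,7,8}:1
  |U|=5: {4,5,6,7,8}:1
  |U|=6: {1,4,5,6,7,8}:1  {3,4,5,6,7,8}:1
  |U|=7: {0,1,4,5,6,7,8}:1  {1,3,4,5,6,7,8}:2  {2,3,4,5,6,7,8}:1
  start at 0(a): 3
  start at 2(b): 3
sum over floor = 6

6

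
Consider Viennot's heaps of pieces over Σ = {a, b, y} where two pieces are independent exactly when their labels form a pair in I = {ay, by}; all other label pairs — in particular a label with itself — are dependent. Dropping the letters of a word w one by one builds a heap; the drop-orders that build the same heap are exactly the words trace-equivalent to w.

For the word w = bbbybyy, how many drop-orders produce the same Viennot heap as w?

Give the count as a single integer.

35

piece 0:b — minimal
piece 1:b rests on {0:b}
piece 2:b rests on {1:b}
piece 3:y — minimal
piece 4:b rests on {2:b}
piece 5:y rests on {3:y}
piece 6:y rests on {5:y}
minimal pieces: {0:b, 3:y}
ways to finish when only these pieces remain (= sum over removing one remaining piece with nothing left below it):
  1 left: {4}→1  {6}→1
  2 left: {2,4}→1  {4,6}→2  {5,6}→1
  3 left: {1,2,4}→1  {2,4,6}→3  {3,5,6}→1  {4,5,6}→3
  4 left: {0,1,2,4}→1  {1,2,4,6}→4  {2,4,5,6}→6  {3,4,5,6}→4
  5 left: {0,1,2,4,6}→5  {1,2,4,5,6}→10  {2,3,4,5,6}→10
  placing 0:b first → 20 extensions
  placing 3:y first → 15 extensions
total linear extensions = 35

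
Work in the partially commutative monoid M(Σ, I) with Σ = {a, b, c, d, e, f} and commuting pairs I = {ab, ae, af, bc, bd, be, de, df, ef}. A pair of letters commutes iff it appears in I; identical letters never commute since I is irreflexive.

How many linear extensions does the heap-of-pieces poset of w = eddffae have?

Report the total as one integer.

210

piece 0:e — minimal
piece 1:d — minimal
piece 2:d rests on {1:d}
piece 3:f — minimal
piece 4:f rests on {3:f}
piece 5:a rests on {2:d}
piece 6:e rests on {0:e}
minimal pieces: {0:e, 1:d, 3:f}
ways to finish when only these pieces remain (= sum over removing one remaining piece with nothing left below it):
  1 left: {4}→1  {5}→1  {6}→1
  2 left: {0,6}→1  {2,5}→1  {3,4}→1  {4,5}→2  {4,6}→2  {5,6}→2
  3 left: {0,4,6}→3  {0,5,6}→3  {1,2,5}→1  {2,4,5}→3  {2,5,6}→3  {3,4,5}→3  {3,4,6}→3  {4,5,6}→6
  4 left: {0,2,5,6}→6  {0,3,4,6}→6  {0,4,5,6}→12  {1,2,4,5}→4  {1,2,5,6}→4  {2,3,4,5}→6  {2,4,5,6}→12  {3,4,5,6}→12
  5 left: {0,1,2,5,6}→10  {0,2,4,5,6}→30  {0,3,4,5,6}→30  {1,2,3,4,5}→10  {1,2,4,5,6}→20  {2,3,4,5,6}→30
  placing 0:e first → 60 extensions
  placing 1:d first → 90 extensions
  placing 3:f first → 60 extensions
total linear extensions = 210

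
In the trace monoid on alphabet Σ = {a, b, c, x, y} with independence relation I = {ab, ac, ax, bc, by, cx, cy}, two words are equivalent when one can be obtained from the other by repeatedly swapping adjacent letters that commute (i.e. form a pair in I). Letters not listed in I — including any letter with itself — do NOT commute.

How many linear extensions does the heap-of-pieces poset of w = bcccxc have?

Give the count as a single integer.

15

#0=b has no predecessor
#1=c has no predecessor
#2=c depends on [1:c]
#3=c depends on [2:c]
#4=x depends on [0:b]
#5=c depends on [3:c]
sources: [0:b, 1:c]
N(rest) = Σ N(rest − s) over sources s of rest; N(one piece) = 1:
  size 1 → [4]=1  [5]=1
  size 2 → [0,4]=1  [3,5]=1  [4,5]=2
  size 3 → [0,4,5]=3  [2,3,5]=1  [3,4,5]=3
  size 4 → [0,3,4,5]=6  [1,2,3,5]=1  [2,3,4,5]=4
  first=0(b) contributes 5
  first=1(c) contributes 10
|[w]| = 15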